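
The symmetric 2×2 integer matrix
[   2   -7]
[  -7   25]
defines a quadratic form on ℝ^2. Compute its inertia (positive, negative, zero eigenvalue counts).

Answer: (2, 0, 0)

Derivation:
step 0: pivot 2 → sign +
step 1: pivot 1/2 → sign +
signature = (2, 0, 0)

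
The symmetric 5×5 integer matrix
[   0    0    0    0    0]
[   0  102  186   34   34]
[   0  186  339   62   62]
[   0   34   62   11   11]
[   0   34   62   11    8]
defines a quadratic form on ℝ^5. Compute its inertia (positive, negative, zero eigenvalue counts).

step 0: pivot 102 → sign +
step 1: pivot -3/17 → sign −
step 2: pivot -1/3 → sign −
step 3: pivot -3 → sign −
step 4: row/col 4 already zero → sign 0
signature = (1, 3, 1)

Answer: (1, 3, 1)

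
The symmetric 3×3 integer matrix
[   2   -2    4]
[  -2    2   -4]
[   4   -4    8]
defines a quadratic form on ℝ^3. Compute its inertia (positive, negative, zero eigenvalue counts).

step 0: pivot 2 → sign +
step 1: row/col 1 already zero → sign 0
step 2: row/col 2 already zero → sign 0
signature = (1, 0, 2)

Answer: (1, 0, 2)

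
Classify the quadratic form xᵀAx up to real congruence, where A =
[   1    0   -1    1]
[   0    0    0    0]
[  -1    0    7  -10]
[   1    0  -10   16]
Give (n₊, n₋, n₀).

step 0: pivot 1 → sign +
step 1: pivot 6 → sign +
step 2: pivot 3/2 → sign +
step 3: row/col 3 already zero → sign 0
signature = (3, 0, 1)

Answer: (3, 0, 1)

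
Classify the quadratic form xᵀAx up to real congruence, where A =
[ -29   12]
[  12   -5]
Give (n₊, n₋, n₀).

Answer: (0, 2, 0)

Derivation:
step 0: pivot -29 → sign −
step 1: pivot -1/29 → sign −
signature = (0, 2, 0)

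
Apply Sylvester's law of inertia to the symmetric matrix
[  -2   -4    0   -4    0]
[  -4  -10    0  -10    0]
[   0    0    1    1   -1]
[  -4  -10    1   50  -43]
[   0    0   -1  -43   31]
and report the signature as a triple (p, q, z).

Answer: (3, 2, 0)

Derivation:
step 0: pivot -2 → sign −
step 1: pivot -2 → sign −
step 2: pivot 1 → sign +
step 3: pivot 59 → sign +
step 4: pivot 6/59 → sign +
signature = (3, 2, 0)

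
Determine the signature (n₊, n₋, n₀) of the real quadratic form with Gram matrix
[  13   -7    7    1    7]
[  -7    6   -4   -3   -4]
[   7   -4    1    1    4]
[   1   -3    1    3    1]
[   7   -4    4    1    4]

step 0: pivot 13 → sign +
step 1: pivot 29/13 → sign +
step 2: pivot -81/29 → sign −
step 3: pivot 2/9 → sign +
step 4: row/col 4 already zero → sign 0
signature = (3, 1, 1)

Answer: (3, 1, 1)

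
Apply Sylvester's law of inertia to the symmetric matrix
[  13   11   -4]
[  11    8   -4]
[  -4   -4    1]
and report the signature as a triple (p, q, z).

step 0: pivot 13 → sign +
step 1: pivot -17/13 → sign −
step 2: pivot 1/17 → sign +
signature = (2, 1, 0)

Answer: (2, 1, 0)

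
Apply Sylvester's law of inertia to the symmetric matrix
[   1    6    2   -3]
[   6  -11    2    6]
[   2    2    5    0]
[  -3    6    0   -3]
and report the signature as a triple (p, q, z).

step 0: pivot 1 → sign +
step 1: pivot -47 → sign −
step 2: pivot 147/47 → sign +
step 3: row/col 3 already zero → sign 0
signature = (2, 1, 1)

Answer: (2, 1, 1)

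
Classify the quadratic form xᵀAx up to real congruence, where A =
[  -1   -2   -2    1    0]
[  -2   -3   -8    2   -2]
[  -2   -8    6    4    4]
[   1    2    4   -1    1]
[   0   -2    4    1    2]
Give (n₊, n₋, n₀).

step 0: pivot -1 → sign −
step 1: pivot 1 → sign +
step 2: pivot -6 → sign −
step 3: pivot 2/3 → sign +
step 4: pivot 1/2 → sign +
signature = (3, 2, 0)

Answer: (3, 2, 0)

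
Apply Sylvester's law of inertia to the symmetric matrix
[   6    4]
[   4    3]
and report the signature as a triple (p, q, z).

Answer: (2, 0, 0)

Derivation:
step 0: pivot 6 → sign +
step 1: pivot 1/3 → sign +
signature = (2, 0, 0)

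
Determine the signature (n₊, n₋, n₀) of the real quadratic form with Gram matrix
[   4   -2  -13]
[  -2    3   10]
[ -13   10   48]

Answer: (2, 1, 0)

Derivation:
step 0: pivot 4 → sign +
step 1: pivot 2 → sign +
step 2: pivot -3/8 → sign −
signature = (2, 1, 0)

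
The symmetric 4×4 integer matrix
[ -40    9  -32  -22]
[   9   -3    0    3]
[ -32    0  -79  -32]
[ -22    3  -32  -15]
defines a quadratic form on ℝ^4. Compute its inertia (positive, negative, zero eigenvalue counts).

step 0: pivot -40 → sign −
step 1: pivot -39/40 → sign −
step 2: pivot -3/13 → sign −
step 3: pivot 1 → sign +
signature = (1, 3, 0)

Answer: (1, 3, 0)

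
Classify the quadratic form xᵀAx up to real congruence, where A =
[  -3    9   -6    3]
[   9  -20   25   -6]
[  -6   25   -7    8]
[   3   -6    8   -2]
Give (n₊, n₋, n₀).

step 0: pivot -3 → sign −
step 1: pivot 7 → sign +
step 2: pivot -2 → sign −
step 3: pivot 3/14 → sign +
signature = (2, 2, 0)

Answer: (2, 2, 0)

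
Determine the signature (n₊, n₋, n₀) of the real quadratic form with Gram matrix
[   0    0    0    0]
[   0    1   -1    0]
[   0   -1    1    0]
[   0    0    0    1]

step 0: pivot 1 → sign +
step 1: pivot 1 → sign +
step 2: row/col 2 already zero → sign 0
step 3: row/col 3 already zero → sign 0
signature = (2, 0, 2)

Answer: (2, 0, 2)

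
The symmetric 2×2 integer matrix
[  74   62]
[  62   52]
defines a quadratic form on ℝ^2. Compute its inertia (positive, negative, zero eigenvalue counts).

Answer: (2, 0, 0)

Derivation:
step 0: pivot 74 → sign +
step 1: pivot 2/37 → sign +
signature = (2, 0, 0)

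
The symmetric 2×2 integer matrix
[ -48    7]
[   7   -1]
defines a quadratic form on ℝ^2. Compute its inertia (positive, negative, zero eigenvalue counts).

Answer: (1, 1, 0)

Derivation:
step 0: pivot -48 → sign −
step 1: pivot 1/48 → sign +
signature = (1, 1, 0)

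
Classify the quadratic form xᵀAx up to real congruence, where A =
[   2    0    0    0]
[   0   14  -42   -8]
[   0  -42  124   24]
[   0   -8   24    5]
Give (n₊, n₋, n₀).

step 0: pivot 2 → sign +
step 1: pivot 14 → sign +
step 2: pivot -2 → sign −
step 3: pivot 3/7 → sign +
signature = (3, 1, 0)

Answer: (3, 1, 0)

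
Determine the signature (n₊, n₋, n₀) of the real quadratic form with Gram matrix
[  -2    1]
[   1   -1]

Answer: (0, 2, 0)

Derivation:
step 0: pivot -2 → sign −
step 1: pivot -1/2 → sign −
signature = (0, 2, 0)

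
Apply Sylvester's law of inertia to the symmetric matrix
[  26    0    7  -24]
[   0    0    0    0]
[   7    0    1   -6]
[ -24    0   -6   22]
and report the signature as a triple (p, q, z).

Answer: (2, 1, 1)

Derivation:
step 0: pivot 26 → sign +
step 1: pivot -23/26 → sign −
step 2: pivot 2/23 → sign +
step 3: row/col 3 already zero → sign 0
signature = (2, 1, 1)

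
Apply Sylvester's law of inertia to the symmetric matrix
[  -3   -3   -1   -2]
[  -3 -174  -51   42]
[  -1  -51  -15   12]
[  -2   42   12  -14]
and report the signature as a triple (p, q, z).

step 0: pivot -3 → sign −
step 1: pivot -171 → sign −
step 2: pivot -8/171 → sign −
step 3: pivot -1/2 → sign −
signature = (0, 4, 0)

Answer: (0, 4, 0)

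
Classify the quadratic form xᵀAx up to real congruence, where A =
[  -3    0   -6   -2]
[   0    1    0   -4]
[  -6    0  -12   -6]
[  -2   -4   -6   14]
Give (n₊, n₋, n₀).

Answer: (2, 2, 0)

Derivation:
step 0: pivot -3 → sign −
step 1: pivot 1 → sign +
step 2: pivot -2/3 → sign −
step 3: pivot 6 → sign +
signature = (2, 2, 0)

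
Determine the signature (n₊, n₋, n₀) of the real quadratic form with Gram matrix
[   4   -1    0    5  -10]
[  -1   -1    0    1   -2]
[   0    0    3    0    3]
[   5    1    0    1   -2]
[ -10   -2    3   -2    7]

step 0: pivot 4 → sign +
step 1: pivot -5/4 → sign −
step 2: pivot 3 → sign +
step 3: pivot -6/5 → sign −
step 4: row/col 4 already zero → sign 0
signature = (2, 2, 1)

Answer: (2, 2, 1)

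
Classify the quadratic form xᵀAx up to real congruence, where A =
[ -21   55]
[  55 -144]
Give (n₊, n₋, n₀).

Answer: (1, 1, 0)

Derivation:
step 0: pivot -21 → sign −
step 1: pivot 1/21 → sign +
signature = (1, 1, 0)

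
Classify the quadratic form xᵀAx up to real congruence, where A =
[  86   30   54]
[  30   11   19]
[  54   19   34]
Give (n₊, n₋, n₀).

step 0: pivot 86 → sign +
step 1: pivot 23/43 → sign +
step 2: pivot 1/23 → sign +
signature = (3, 0, 0)

Answer: (3, 0, 0)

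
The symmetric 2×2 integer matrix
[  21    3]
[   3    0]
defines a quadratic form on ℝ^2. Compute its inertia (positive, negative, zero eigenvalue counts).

step 0: pivot 21 → sign +
step 1: pivot -3/7 → sign −
signature = (1, 1, 0)

Answer: (1, 1, 0)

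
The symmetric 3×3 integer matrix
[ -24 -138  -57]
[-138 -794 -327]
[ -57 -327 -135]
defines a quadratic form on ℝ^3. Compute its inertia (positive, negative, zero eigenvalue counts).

Answer: (1, 2, 0)

Derivation:
step 0: pivot -24 → sign −
step 1: pivot -1/2 → sign −
step 2: pivot 3/2 → sign +
signature = (1, 2, 0)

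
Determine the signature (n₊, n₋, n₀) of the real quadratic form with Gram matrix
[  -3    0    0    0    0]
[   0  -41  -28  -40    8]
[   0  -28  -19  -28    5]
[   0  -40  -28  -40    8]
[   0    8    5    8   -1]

Answer: (1, 3, 1)

Derivation:
step 0: pivot -3 → sign −
step 1: pivot -41 → sign −
step 2: pivot 5/41 → sign +
step 3: pivot -24/5 → sign −
step 4: row/col 4 already zero → sign 0
signature = (1, 3, 1)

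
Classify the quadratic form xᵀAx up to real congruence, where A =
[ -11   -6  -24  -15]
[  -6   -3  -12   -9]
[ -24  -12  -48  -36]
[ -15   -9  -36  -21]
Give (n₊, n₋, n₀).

step 0: pivot -11 → sign −
step 1: pivot 3/11 → sign +
step 2: pivot -3 → sign −
step 3: row/col 3 already zero → sign 0
signature = (1, 2, 1)

Answer: (1, 2, 1)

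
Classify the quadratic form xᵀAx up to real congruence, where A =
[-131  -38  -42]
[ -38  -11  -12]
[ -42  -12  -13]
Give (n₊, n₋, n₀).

Answer: (1, 2, 0)

Derivation:
step 0: pivot -131 → sign −
step 1: pivot 3/131 → sign +
step 2: pivot -1 → sign −
signature = (1, 2, 0)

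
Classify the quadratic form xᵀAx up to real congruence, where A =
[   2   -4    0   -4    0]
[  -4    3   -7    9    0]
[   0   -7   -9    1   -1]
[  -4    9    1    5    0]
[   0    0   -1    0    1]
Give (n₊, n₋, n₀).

Answer: (2, 3, 0)

Derivation:
step 0: pivot 2 → sign +
step 1: pivot -5 → sign −
step 2: pivot 4/5 → sign +
step 3: pivot -3 → sign −
step 4: pivot -1/6 → sign −
signature = (2, 3, 0)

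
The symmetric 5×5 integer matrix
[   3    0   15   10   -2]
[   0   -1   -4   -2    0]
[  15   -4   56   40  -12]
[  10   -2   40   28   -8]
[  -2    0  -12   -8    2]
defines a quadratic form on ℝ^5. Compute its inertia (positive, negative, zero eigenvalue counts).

step 0: pivot 3 → sign +
step 1: pivot -1 → sign −
step 2: pivot -3 → sign −
step 3: pivot 2 → sign +
step 4: row/col 4 already zero → sign 0
signature = (2, 2, 1)

Answer: (2, 2, 1)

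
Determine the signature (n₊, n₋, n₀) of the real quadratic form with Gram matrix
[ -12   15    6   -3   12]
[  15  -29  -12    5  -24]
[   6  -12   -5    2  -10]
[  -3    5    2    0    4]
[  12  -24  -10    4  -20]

Answer: (1, 3, 1)

Derivation:
step 0: pivot -12 → sign −
step 1: pivot -41/4 → sign −
step 2: pivot -1/41 → sign −
step 3: pivot 1 → sign +
step 4: row/col 4 already zero → sign 0
signature = (1, 3, 1)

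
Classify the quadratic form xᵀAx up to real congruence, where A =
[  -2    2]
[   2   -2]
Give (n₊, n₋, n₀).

step 0: pivot -2 → sign −
step 1: row/col 1 already zero → sign 0
signature = (0, 1, 1)

Answer: (0, 1, 1)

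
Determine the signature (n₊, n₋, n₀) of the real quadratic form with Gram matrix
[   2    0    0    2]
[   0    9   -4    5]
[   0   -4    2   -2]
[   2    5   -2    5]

Answer: (3, 0, 1)

Derivation:
step 0: pivot 2 → sign +
step 1: pivot 9 → sign +
step 2: pivot 2/9 → sign +
step 3: row/col 3 already zero → sign 0
signature = (3, 0, 1)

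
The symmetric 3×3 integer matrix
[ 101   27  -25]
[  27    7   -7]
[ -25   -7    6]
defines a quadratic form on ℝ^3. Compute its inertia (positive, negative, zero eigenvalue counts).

Answer: (2, 1, 0)

Derivation:
step 0: pivot 101 → sign +
step 1: pivot -22/101 → sign −
step 2: pivot 3/11 → sign +
signature = (2, 1, 0)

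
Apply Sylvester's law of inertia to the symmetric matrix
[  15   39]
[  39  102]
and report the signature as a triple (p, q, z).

Answer: (2, 0, 0)

Derivation:
step 0: pivot 15 → sign +
step 1: pivot 3/5 → sign +
signature = (2, 0, 0)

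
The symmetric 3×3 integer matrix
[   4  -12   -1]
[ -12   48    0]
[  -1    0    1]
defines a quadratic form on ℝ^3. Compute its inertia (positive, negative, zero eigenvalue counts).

Answer: (2, 0, 1)

Derivation:
step 0: pivot 4 → sign +
step 1: pivot 12 → sign +
step 2: row/col 2 already zero → sign 0
signature = (2, 0, 1)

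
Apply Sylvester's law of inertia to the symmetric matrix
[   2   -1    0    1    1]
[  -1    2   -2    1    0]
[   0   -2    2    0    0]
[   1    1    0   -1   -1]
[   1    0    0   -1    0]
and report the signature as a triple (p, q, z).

step 0: pivot 2 → sign +
step 1: pivot 3/2 → sign +
step 2: pivot -2/3 → sign −
step 3: pivot 3 → sign +
step 4: row/col 4 already zero → sign 0
signature = (3, 1, 1)

Answer: (3, 1, 1)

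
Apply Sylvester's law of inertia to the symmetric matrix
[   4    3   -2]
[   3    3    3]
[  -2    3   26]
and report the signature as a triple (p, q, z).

Answer: (2, 1, 0)

Derivation:
step 0: pivot 4 → sign +
step 1: pivot 3/4 → sign +
step 2: pivot -2 → sign −
signature = (2, 1, 0)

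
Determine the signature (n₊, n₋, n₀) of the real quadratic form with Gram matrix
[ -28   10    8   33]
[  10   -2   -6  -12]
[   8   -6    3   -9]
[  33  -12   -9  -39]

step 0: pivot -28 → sign −
step 1: pivot 11/7 → sign +
step 2: pivot -1 → sign −
step 3: pivot -3/22 → sign −
signature = (1, 3, 0)

Answer: (1, 3, 0)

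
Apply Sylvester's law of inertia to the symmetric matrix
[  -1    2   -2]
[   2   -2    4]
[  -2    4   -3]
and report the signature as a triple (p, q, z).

step 0: pivot -1 → sign −
step 1: pivot 2 → sign +
step 2: pivot 1 → sign +
signature = (2, 1, 0)

Answer: (2, 1, 0)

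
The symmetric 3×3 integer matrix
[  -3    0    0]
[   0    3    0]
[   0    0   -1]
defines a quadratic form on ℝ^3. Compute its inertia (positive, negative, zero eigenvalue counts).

Answer: (1, 2, 0)

Derivation:
step 0: pivot -3 → sign −
step 1: pivot 3 → sign +
step 2: pivot -1 → sign −
signature = (1, 2, 0)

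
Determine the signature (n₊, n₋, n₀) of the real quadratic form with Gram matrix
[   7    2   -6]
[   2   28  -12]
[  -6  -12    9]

Answer: (2, 0, 1)

Derivation:
step 0: pivot 7 → sign +
step 1: pivot 192/7 → sign +
step 2: row/col 2 already zero → sign 0
signature = (2, 0, 1)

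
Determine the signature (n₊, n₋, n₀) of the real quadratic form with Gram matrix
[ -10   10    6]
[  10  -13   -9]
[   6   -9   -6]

step 0: pivot -10 → sign −
step 1: pivot -3 → sign −
step 2: pivot 3/5 → sign +
signature = (1, 2, 0)

Answer: (1, 2, 0)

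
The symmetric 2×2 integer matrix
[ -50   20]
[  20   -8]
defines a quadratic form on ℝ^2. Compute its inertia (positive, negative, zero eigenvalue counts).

Answer: (0, 1, 1)

Derivation:
step 0: pivot -50 → sign −
step 1: row/col 1 already zero → sign 0
signature = (0, 1, 1)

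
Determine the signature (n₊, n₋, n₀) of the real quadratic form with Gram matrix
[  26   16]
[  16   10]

step 0: pivot 26 → sign +
step 1: pivot 2/13 → sign +
signature = (2, 0, 0)

Answer: (2, 0, 0)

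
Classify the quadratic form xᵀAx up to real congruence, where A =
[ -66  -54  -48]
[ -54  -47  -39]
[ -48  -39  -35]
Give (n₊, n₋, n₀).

step 0: pivot -66 → sign −
step 1: pivot -31/11 → sign −
step 2: pivot -2/31 → sign −
signature = (0, 3, 0)

Answer: (0, 3, 0)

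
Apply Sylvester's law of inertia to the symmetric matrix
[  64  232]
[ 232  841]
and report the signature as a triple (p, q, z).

Answer: (1, 0, 1)

Derivation:
step 0: pivot 64 → sign +
step 1: row/col 1 already zero → sign 0
signature = (1, 0, 1)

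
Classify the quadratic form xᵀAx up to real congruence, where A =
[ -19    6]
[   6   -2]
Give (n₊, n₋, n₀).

step 0: pivot -19 → sign −
step 1: pivot -2/19 → sign −
signature = (0, 2, 0)

Answer: (0, 2, 0)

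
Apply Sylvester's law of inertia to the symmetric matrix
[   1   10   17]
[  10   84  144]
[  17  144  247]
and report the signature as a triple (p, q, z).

step 0: pivot 1 → sign +
step 1: pivot -16 → sign −
step 2: pivot 1/4 → sign +
signature = (2, 1, 0)

Answer: (2, 1, 0)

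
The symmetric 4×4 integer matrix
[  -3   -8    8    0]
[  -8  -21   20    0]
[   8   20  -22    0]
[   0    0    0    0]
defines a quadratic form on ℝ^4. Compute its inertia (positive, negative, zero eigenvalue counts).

step 0: pivot -3 → sign −
step 1: pivot 1/3 → sign +
step 2: pivot -6 → sign −
step 3: row/col 3 already zero → sign 0
signature = (1, 2, 1)

Answer: (1, 2, 1)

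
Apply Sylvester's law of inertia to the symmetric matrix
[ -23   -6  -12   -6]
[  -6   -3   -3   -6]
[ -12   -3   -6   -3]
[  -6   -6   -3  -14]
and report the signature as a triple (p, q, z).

step 0: pivot -23 → sign −
step 1: pivot -33/23 → sign −
step 2: pivot 3/11 → sign +
step 3: pivot 1 → sign +
signature = (2, 2, 0)

Answer: (2, 2, 0)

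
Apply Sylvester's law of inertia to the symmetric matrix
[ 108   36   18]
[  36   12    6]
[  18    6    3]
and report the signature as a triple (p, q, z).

Answer: (1, 0, 2)

Derivation:
step 0: pivot 108 → sign +
step 1: row/col 1 already zero → sign 0
step 2: row/col 2 already zero → sign 0
signature = (1, 0, 2)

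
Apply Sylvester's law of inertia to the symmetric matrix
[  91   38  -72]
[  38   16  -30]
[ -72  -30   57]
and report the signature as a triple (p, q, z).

step 0: pivot 91 → sign +
step 1: pivot 12/91 → sign +
step 2: row/col 2 already zero → sign 0
signature = (2, 0, 1)

Answer: (2, 0, 1)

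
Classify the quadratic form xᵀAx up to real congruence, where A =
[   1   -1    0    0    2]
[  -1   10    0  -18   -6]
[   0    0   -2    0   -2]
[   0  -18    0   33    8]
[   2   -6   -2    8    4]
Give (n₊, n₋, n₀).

Answer: (3, 2, 0)

Derivation:
step 0: pivot 1 → sign +
step 1: pivot 9 → sign +
step 2: pivot -2 → sign −
step 3: pivot -3 → sign −
step 4: pivot 2/9 → sign +
signature = (3, 2, 0)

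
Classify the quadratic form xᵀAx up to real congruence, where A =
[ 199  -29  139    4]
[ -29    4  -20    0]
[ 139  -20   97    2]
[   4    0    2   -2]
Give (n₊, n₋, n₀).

Answer: (2, 2, 0)

Derivation:
step 0: pivot 199 → sign +
step 1: pivot -45/199 → sign −
step 2: pivot 1/5 → sign +
step 3: pivot -2/3 → sign −
signature = (2, 2, 0)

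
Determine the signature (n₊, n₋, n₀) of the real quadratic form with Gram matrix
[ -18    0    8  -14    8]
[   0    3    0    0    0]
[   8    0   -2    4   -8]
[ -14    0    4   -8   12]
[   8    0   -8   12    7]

Answer: (2, 3, 0)

Derivation:
step 0: pivot -18 → sign −
step 1: pivot 3 → sign +
step 2: pivot 14/9 → sign +
step 3: pivot -2/7 → sign −
step 4: pivot -1 → sign −
signature = (2, 3, 0)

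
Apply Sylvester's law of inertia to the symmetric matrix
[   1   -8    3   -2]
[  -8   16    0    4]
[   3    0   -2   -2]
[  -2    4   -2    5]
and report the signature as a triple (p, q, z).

Answer: (2, 1, 1)

Derivation:
step 0: pivot 1 → sign +
step 1: pivot -48 → sign −
step 2: pivot 1 → sign +
step 3: row/col 3 already zero → sign 0
signature = (2, 1, 1)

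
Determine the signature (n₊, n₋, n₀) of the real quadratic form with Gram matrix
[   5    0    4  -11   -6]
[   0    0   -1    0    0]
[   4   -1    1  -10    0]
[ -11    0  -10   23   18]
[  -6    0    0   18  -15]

Answer: (2, 3, 0)

Derivation:
step 0: pivot 5 → sign +
step 1: pivot -11/5 → sign −
step 2: pivot 5/11 → sign +
step 3: pivot -6/5 → sign −
step 4: pivot -3 → sign −
signature = (2, 3, 0)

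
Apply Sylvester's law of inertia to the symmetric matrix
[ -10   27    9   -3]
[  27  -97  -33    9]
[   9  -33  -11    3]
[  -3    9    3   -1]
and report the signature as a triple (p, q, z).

step 0: pivot -10 → sign −
step 1: pivot -241/10 → sign −
step 2: pivot 58/241 → sign +
step 3: pivot -2/29 → sign −
signature = (1, 3, 0)

Answer: (1, 3, 0)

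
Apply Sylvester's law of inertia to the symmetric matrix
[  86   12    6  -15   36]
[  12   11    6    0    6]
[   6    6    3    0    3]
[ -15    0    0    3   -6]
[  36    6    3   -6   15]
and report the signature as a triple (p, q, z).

step 0: pivot 86 → sign +
step 1: pivot 401/43 → sign +
step 2: pivot -111/401 → sign −
step 3: pivot -3/74 → sign −
step 4: row/col 4 already zero → sign 0
signature = (2, 2, 1)

Answer: (2, 2, 1)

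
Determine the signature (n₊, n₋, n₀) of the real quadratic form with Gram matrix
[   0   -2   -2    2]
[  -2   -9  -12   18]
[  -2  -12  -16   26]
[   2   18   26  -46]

step 0: pivot -9 → sign −
step 1: pivot 4/9 → sign +
step 2: pivot -1 → sign −
step 3: pivot 6 → sign +
signature = (2, 2, 0)

Answer: (2, 2, 0)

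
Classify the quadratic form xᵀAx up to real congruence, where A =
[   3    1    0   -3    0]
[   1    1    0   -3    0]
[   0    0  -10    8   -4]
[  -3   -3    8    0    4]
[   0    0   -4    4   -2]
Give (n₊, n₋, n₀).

step 0: pivot 3 → sign +
step 1: pivot 2/3 → sign +
step 2: pivot -10 → sign −
step 3: pivot -13/5 → sign −
step 4: pivot -2/13 → sign −
signature = (2, 3, 0)

Answer: (2, 3, 0)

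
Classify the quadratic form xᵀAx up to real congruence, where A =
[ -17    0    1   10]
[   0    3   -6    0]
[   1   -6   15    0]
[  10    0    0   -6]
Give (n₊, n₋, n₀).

step 0: pivot -17 → sign −
step 1: pivot 3 → sign +
step 2: pivot 52/17 → sign +
step 3: pivot -3/13 → sign −
signature = (2, 2, 0)

Answer: (2, 2, 0)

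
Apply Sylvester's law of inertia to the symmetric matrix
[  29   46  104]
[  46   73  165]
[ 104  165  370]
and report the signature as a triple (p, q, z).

Answer: (2, 1, 0)

Derivation:
step 0: pivot 29 → sign +
step 1: pivot 1/29 → sign +
step 2: pivot -3 → sign −
signature = (2, 1, 0)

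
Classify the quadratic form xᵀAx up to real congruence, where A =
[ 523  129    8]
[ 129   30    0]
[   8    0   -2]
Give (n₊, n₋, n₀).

Answer: (2, 1, 0)

Derivation:
step 0: pivot 523 → sign +
step 1: pivot -951/523 → sign −
step 2: pivot 6/317 → sign +
signature = (2, 1, 0)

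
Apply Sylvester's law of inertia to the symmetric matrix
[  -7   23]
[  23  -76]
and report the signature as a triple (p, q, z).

Answer: (0, 2, 0)

Derivation:
step 0: pivot -7 → sign −
step 1: pivot -3/7 → sign −
signature = (0, 2, 0)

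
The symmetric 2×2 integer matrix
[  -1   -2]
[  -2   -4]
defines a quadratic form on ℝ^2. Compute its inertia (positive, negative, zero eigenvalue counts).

step 0: pivot -1 → sign −
step 1: row/col 1 already zero → sign 0
signature = (0, 1, 1)

Answer: (0, 1, 1)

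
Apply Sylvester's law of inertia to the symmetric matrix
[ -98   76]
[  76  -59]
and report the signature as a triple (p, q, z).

step 0: pivot -98 → sign −
step 1: pivot -3/49 → sign −
signature = (0, 2, 0)

Answer: (0, 2, 0)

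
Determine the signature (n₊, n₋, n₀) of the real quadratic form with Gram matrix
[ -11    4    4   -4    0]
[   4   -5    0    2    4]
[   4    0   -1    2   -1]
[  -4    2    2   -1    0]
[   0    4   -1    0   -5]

Answer: (1, 3, 1)

Derivation:
step 0: pivot -11 → sign −
step 1: pivot -39/11 → sign −
step 2: pivot 41/39 → sign +
step 3: pivot -1/41 → sign −
step 4: row/col 4 already zero → sign 0
signature = (1, 3, 1)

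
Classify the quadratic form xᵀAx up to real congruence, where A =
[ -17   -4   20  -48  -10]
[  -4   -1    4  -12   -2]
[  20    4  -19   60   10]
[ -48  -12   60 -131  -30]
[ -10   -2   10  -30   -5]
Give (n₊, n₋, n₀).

step 0: pivot -17 → sign −
step 1: pivot -1/17 → sign −
step 2: pivot 13 → sign +
step 3: pivot 25/13 → sign +
step 4: pivot 3/25 → sign +
signature = (3, 2, 0)

Answer: (3, 2, 0)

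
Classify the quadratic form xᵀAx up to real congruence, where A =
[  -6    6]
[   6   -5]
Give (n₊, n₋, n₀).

step 0: pivot -6 → sign −
step 1: pivot 1 → sign +
signature = (1, 1, 0)

Answer: (1, 1, 0)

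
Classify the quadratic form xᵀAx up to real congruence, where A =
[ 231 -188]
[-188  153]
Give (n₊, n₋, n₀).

Answer: (1, 1, 0)

Derivation:
step 0: pivot 231 → sign +
step 1: pivot -1/231 → sign −
signature = (1, 1, 0)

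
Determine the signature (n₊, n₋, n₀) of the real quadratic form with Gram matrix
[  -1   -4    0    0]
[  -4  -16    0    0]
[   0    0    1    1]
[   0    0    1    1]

Answer: (1, 1, 2)

Derivation:
step 0: pivot -1 → sign −
step 1: pivot 1 → sign +
step 2: row/col 2 already zero → sign 0
step 3: row/col 3 already zero → sign 0
signature = (1, 1, 2)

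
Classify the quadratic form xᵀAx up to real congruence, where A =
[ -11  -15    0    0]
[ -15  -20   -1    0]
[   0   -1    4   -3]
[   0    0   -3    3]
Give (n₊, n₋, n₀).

step 0: pivot -11 → sign −
step 1: pivot 5/11 → sign +
step 2: pivot 9/5 → sign +
step 3: pivot -2 → sign −
signature = (2, 2, 0)

Answer: (2, 2, 0)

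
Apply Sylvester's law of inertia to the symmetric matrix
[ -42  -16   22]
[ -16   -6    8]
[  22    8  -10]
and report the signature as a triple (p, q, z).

step 0: pivot -42 → sign −
step 1: pivot 2/21 → sign +
step 2: row/col 2 already zero → sign 0
signature = (1, 1, 1)

Answer: (1, 1, 1)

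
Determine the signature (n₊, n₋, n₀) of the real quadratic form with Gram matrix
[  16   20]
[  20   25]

Answer: (1, 0, 1)

Derivation:
step 0: pivot 16 → sign +
step 1: row/col 1 already zero → sign 0
signature = (1, 0, 1)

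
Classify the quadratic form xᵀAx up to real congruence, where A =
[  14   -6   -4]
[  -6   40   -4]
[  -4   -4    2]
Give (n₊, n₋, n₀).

Answer: (2, 1, 0)

Derivation:
step 0: pivot 14 → sign +
step 1: pivot 262/7 → sign +
step 2: pivot -2/131 → sign −
signature = (2, 1, 0)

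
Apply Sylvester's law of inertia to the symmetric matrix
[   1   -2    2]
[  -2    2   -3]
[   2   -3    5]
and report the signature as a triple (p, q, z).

Answer: (2, 1, 0)

Derivation:
step 0: pivot 1 → sign +
step 1: pivot -2 → sign −
step 2: pivot 3/2 → sign +
signature = (2, 1, 0)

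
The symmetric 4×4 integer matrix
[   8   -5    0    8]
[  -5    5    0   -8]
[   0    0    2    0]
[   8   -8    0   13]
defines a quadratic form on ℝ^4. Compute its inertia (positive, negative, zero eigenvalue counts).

Answer: (4, 0, 0)

Derivation:
step 0: pivot 8 → sign +
step 1: pivot 15/8 → sign +
step 2: pivot 2 → sign +
step 3: pivot 1/5 → sign +
signature = (4, 0, 0)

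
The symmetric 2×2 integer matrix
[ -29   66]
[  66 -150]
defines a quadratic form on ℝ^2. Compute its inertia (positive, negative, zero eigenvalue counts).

step 0: pivot -29 → sign −
step 1: pivot 6/29 → sign +
signature = (1, 1, 0)

Answer: (1, 1, 0)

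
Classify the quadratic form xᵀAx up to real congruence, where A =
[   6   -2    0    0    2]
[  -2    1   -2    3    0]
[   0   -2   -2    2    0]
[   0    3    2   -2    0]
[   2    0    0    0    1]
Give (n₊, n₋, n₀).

step 0: pivot 6 → sign +
step 1: pivot 1/3 → sign +
step 2: pivot -14 → sign −
step 3: pivot -3/7 → sign −
step 4: pivot 1/3 → sign +
signature = (3, 2, 0)

Answer: (3, 2, 0)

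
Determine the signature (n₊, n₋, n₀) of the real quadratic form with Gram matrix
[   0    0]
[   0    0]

step 0: row/col 0 already zero → sign 0
step 1: row/col 1 already zero → sign 0
signature = (0, 0, 2)

Answer: (0, 0, 2)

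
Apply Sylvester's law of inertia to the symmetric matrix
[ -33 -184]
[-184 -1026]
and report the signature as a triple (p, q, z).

step 0: pivot -33 → sign −
step 1: pivot -2/33 → sign −
signature = (0, 2, 0)

Answer: (0, 2, 0)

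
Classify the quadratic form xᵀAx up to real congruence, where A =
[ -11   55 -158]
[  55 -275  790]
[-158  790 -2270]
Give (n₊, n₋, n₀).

Answer: (0, 2, 1)

Derivation:
step 0: pivot -11 → sign −
step 1: pivot -6/11 → sign −
step 2: row/col 2 already zero → sign 0
signature = (0, 2, 1)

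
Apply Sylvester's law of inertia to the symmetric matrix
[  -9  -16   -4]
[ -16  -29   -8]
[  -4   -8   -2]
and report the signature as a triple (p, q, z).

step 0: pivot -9 → sign −
step 1: pivot -5/9 → sign −
step 2: pivot 6/5 → sign +
signature = (1, 2, 0)

Answer: (1, 2, 0)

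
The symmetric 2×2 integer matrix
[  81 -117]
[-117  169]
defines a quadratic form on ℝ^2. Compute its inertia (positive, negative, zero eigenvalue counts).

step 0: pivot 81 → sign +
step 1: row/col 1 already zero → sign 0
signature = (1, 0, 1)

Answer: (1, 0, 1)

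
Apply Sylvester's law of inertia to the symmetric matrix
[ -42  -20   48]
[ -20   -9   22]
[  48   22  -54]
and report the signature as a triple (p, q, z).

Answer: (1, 2, 0)

Derivation:
step 0: pivot -42 → sign −
step 1: pivot 11/21 → sign +
step 2: pivot -6/11 → sign −
signature = (1, 2, 0)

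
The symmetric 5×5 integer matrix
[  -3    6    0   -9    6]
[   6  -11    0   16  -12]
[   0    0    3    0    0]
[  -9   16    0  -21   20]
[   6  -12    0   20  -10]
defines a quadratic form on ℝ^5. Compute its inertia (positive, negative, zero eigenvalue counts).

step 0: pivot -3 → sign −
step 1: pivot 1 → sign +
step 2: pivot 3 → sign +
step 3: pivot 2 → sign +
step 4: row/col 4 already zero → sign 0
signature = (3, 1, 1)

Answer: (3, 1, 1)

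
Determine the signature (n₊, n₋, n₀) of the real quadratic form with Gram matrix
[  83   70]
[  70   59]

Answer: (1, 1, 0)

Derivation:
step 0: pivot 83 → sign +
step 1: pivot -3/83 → sign −
signature = (1, 1, 0)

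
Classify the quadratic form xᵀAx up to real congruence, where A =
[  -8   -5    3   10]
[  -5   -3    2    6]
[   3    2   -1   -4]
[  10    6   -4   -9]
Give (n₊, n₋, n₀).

Answer: (2, 1, 1)

Derivation:
step 0: pivot -8 → sign −
step 1: pivot 1/8 → sign +
step 2: pivot 3 → sign +
step 3: row/col 3 already zero → sign 0
signature = (2, 1, 1)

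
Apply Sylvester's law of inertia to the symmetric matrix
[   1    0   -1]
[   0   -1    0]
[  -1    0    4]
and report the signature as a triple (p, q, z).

Answer: (2, 1, 0)

Derivation:
step 0: pivot 1 → sign +
step 1: pivot -1 → sign −
step 2: pivot 3 → sign +
signature = (2, 1, 0)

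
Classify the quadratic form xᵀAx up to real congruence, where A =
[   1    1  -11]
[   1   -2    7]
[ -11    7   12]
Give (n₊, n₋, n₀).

Answer: (1, 2, 0)

Derivation:
step 0: pivot 1 → sign +
step 1: pivot -3 → sign −
step 2: pivot -1 → sign −
signature = (1, 2, 0)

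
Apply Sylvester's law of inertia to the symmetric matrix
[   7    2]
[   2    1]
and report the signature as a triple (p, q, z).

Answer: (2, 0, 0)

Derivation:
step 0: pivot 7 → sign +
step 1: pivot 3/7 → sign +
signature = (2, 0, 0)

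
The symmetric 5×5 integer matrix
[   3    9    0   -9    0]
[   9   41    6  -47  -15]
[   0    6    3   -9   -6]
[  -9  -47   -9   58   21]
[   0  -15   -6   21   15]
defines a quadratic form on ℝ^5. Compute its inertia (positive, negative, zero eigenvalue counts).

Answer: (4, 1, 0)

Derivation:
step 0: pivot 3 → sign +
step 1: pivot 14 → sign +
step 2: pivot 3/7 → sign +
step 3: pivot 2 → sign +
step 4: pivot -3/2 → sign −
signature = (4, 1, 0)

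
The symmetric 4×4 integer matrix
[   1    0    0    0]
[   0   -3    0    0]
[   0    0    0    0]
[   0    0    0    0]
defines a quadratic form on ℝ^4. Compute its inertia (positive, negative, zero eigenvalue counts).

Answer: (1, 1, 2)

Derivation:
step 0: pivot 1 → sign +
step 1: pivot -3 → sign −
step 2: row/col 2 already zero → sign 0
step 3: row/col 3 already zero → sign 0
signature = (1, 1, 2)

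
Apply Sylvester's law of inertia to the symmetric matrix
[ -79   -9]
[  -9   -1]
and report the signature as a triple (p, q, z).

Answer: (1, 1, 0)

Derivation:
step 0: pivot -79 → sign −
step 1: pivot 2/79 → sign +
signature = (1, 1, 0)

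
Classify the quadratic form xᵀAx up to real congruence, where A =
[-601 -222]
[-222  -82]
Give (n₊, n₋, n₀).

Answer: (1, 1, 0)

Derivation:
step 0: pivot -601 → sign −
step 1: pivot 2/601 → sign +
signature = (1, 1, 0)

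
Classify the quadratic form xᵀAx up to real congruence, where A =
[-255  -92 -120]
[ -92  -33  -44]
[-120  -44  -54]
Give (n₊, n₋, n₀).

Answer: (1, 2, 0)

Derivation:
step 0: pivot -255 → sign −
step 1: pivot 49/255 → sign +
step 2: pivot -6/49 → sign −
signature = (1, 2, 0)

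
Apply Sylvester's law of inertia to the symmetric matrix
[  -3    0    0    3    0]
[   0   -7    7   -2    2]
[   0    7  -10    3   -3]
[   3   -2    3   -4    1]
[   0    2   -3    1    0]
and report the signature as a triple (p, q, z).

step 0: pivot -3 → sign −
step 1: pivot -7 → sign −
step 2: pivot -3 → sign −
step 3: pivot -2/21 → sign −
step 4: pivot 1 → sign +
signature = (1, 4, 0)

Answer: (1, 4, 0)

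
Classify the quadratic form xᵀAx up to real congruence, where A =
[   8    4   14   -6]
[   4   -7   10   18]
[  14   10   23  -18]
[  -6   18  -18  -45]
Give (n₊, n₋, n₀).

step 0: pivot 8 → sign +
step 1: pivot -9 → sign −
step 2: pivot -1/2 → sign −
step 3: row/col 3 already zero → sign 0
signature = (1, 2, 1)

Answer: (1, 2, 1)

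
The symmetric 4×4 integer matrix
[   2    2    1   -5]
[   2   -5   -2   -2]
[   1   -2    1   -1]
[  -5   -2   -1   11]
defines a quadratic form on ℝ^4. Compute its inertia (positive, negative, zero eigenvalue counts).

step 0: pivot 2 → sign +
step 1: pivot -7 → sign −
step 2: pivot 25/14 → sign +
step 3: pivot -6/25 → sign −
signature = (2, 2, 0)

Answer: (2, 2, 0)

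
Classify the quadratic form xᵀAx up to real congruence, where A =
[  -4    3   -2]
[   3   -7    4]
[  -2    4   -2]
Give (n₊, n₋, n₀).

Answer: (1, 2, 0)

Derivation:
step 0: pivot -4 → sign −
step 1: pivot -19/4 → sign −
step 2: pivot 6/19 → sign +
signature = (1, 2, 0)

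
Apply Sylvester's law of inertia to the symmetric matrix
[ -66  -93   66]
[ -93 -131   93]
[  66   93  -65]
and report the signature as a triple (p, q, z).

Answer: (2, 1, 0)

Derivation:
step 0: pivot -66 → sign −
step 1: pivot 1/22 → sign +
step 2: pivot 1 → sign +
signature = (2, 1, 0)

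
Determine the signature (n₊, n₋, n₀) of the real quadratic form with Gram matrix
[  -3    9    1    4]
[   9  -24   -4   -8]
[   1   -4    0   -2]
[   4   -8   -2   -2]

Answer: (2, 2, 0)

Derivation:
step 0: pivot -3 → sign −
step 1: pivot 3 → sign +
step 2: pivot -2 → sign −
step 3: pivot 2/9 → sign +
signature = (2, 2, 0)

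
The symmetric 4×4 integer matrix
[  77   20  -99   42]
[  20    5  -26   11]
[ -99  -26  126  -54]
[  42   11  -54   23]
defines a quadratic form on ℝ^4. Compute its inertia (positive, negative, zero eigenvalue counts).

Answer: (2, 2, 0)

Derivation:
step 0: pivot 77 → sign +
step 1: pivot -15/77 → sign −
step 2: pivot -13/15 → sign −
step 3: pivot 2/13 → sign +
signature = (2, 2, 0)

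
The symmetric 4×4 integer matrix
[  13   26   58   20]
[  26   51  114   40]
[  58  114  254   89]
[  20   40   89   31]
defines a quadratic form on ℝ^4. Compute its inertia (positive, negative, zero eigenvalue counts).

Answer: (2, 2, 0)

Derivation:
step 0: pivot 13 → sign +
step 1: pivot -1 → sign −
step 2: pivot -10/13 → sign −
step 3: pivot 3/10 → sign +
signature = (2, 2, 0)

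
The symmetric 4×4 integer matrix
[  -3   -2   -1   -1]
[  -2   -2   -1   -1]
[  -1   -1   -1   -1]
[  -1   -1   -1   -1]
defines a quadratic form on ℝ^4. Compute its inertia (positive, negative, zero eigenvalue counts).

Answer: (0, 3, 1)

Derivation:
step 0: pivot -3 → sign −
step 1: pivot -2/3 → sign −
step 2: pivot -1/2 → sign −
step 3: row/col 3 already zero → sign 0
signature = (0, 3, 1)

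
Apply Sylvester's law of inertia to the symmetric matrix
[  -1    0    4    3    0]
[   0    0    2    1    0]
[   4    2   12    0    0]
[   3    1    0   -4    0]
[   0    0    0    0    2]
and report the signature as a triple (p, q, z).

Answer: (2, 2, 1)

Derivation:
step 0: pivot -1 → sign −
step 1: pivot 28 → sign +
step 2: pivot -1/7 → sign −
step 3: pivot 2 → sign +
step 4: row/col 4 already zero → sign 0
signature = (2, 2, 1)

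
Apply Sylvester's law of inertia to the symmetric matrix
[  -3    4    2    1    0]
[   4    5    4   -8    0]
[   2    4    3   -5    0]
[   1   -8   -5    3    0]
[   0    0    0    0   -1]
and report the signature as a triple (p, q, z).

step 0: pivot -3 → sign −
step 1: pivot 31/3 → sign +
step 2: pivot 1/31 → sign +
step 3: pivot -1 → sign −
step 4: pivot -1 → sign −
signature = (2, 3, 0)

Answer: (2, 3, 0)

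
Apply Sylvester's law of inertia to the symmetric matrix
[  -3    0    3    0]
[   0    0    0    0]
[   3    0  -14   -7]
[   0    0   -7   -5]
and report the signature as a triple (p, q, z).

step 0: pivot -3 → sign −
step 1: pivot -11 → sign −
step 2: pivot -6/11 → sign −
step 3: row/col 3 already zero → sign 0
signature = (0, 3, 1)

Answer: (0, 3, 1)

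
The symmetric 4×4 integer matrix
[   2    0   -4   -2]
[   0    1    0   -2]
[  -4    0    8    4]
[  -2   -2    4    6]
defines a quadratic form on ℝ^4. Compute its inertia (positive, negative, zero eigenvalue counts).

Answer: (2, 0, 2)

Derivation:
step 0: pivot 2 → sign +
step 1: pivot 1 → sign +
step 2: row/col 2 already zero → sign 0
step 3: row/col 3 already zero → sign 0
signature = (2, 0, 2)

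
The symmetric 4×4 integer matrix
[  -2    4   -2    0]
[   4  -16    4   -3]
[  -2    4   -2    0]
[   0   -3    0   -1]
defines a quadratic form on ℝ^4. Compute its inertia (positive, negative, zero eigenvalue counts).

Answer: (1, 2, 1)

Derivation:
step 0: pivot -2 → sign −
step 1: pivot -8 → sign −
step 2: pivot 1/8 → sign +
step 3: row/col 3 already zero → sign 0
signature = (1, 2, 1)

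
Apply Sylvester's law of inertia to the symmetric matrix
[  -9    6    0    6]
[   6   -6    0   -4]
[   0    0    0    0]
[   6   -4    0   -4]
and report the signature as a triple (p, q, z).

Answer: (0, 2, 2)

Derivation:
step 0: pivot -9 → sign −
step 1: pivot -2 → sign −
step 2: row/col 2 already zero → sign 0
step 3: row/col 3 already zero → sign 0
signature = (0, 2, 2)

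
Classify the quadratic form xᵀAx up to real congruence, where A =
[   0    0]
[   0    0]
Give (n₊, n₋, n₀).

Answer: (0, 0, 2)

Derivation:
step 0: row/col 0 already zero → sign 0
step 1: row/col 1 already zero → sign 0
signature = (0, 0, 2)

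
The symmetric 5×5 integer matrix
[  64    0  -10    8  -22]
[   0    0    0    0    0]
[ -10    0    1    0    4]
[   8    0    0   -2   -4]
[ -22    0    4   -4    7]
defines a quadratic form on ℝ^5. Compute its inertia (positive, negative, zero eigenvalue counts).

step 0: pivot 64 → sign +
step 1: pivot -9/16 → sign −
step 2: pivot -2/9 → sign −
step 3: row/col 3 already zero → sign 0
step 4: row/col 4 already zero → sign 0
signature = (1, 2, 2)

Answer: (1, 2, 2)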